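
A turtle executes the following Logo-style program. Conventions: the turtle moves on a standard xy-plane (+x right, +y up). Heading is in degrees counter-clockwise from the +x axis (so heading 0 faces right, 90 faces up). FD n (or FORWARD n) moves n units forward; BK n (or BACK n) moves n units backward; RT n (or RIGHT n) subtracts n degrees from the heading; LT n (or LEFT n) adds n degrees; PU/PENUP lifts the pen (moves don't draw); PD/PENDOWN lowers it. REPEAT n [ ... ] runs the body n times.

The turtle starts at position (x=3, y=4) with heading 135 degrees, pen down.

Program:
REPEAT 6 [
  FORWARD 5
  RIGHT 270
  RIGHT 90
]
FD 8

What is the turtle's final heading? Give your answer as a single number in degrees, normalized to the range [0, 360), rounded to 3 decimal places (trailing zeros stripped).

Executing turtle program step by step:
Start: pos=(3,4), heading=135, pen down
REPEAT 6 [
  -- iteration 1/6 --
  FD 5: (3,4) -> (-0.536,7.536) [heading=135, draw]
  RT 270: heading 135 -> 225
  RT 90: heading 225 -> 135
  -- iteration 2/6 --
  FD 5: (-0.536,7.536) -> (-4.071,11.071) [heading=135, draw]
  RT 270: heading 135 -> 225
  RT 90: heading 225 -> 135
  -- iteration 3/6 --
  FD 5: (-4.071,11.071) -> (-7.607,14.607) [heading=135, draw]
  RT 270: heading 135 -> 225
  RT 90: heading 225 -> 135
  -- iteration 4/6 --
  FD 5: (-7.607,14.607) -> (-11.142,18.142) [heading=135, draw]
  RT 270: heading 135 -> 225
  RT 90: heading 225 -> 135
  -- iteration 5/6 --
  FD 5: (-11.142,18.142) -> (-14.678,21.678) [heading=135, draw]
  RT 270: heading 135 -> 225
  RT 90: heading 225 -> 135
  -- iteration 6/6 --
  FD 5: (-14.678,21.678) -> (-18.213,25.213) [heading=135, draw]
  RT 270: heading 135 -> 225
  RT 90: heading 225 -> 135
]
FD 8: (-18.213,25.213) -> (-23.87,30.87) [heading=135, draw]
Final: pos=(-23.87,30.87), heading=135, 7 segment(s) drawn

Answer: 135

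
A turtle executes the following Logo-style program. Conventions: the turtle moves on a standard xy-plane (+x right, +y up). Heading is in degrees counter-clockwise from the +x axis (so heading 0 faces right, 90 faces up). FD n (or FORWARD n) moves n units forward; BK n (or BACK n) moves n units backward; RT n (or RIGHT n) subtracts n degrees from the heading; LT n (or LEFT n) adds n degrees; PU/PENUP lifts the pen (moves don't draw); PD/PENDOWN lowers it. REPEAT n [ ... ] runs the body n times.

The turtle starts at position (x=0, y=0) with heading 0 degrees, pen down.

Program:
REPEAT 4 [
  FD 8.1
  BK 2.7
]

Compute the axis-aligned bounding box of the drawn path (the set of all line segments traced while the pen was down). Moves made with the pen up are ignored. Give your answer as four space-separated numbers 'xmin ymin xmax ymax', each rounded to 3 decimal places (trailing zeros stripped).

Answer: 0 0 24.3 0

Derivation:
Executing turtle program step by step:
Start: pos=(0,0), heading=0, pen down
REPEAT 4 [
  -- iteration 1/4 --
  FD 8.1: (0,0) -> (8.1,0) [heading=0, draw]
  BK 2.7: (8.1,0) -> (5.4,0) [heading=0, draw]
  -- iteration 2/4 --
  FD 8.1: (5.4,0) -> (13.5,0) [heading=0, draw]
  BK 2.7: (13.5,0) -> (10.8,0) [heading=0, draw]
  -- iteration 3/4 --
  FD 8.1: (10.8,0) -> (18.9,0) [heading=0, draw]
  BK 2.7: (18.9,0) -> (16.2,0) [heading=0, draw]
  -- iteration 4/4 --
  FD 8.1: (16.2,0) -> (24.3,0) [heading=0, draw]
  BK 2.7: (24.3,0) -> (21.6,0) [heading=0, draw]
]
Final: pos=(21.6,0), heading=0, 8 segment(s) drawn

Segment endpoints: x in {0, 5.4, 8.1, 10.8, 13.5, 16.2, 18.9, 21.6, 24.3}, y in {0}
xmin=0, ymin=0, xmax=24.3, ymax=0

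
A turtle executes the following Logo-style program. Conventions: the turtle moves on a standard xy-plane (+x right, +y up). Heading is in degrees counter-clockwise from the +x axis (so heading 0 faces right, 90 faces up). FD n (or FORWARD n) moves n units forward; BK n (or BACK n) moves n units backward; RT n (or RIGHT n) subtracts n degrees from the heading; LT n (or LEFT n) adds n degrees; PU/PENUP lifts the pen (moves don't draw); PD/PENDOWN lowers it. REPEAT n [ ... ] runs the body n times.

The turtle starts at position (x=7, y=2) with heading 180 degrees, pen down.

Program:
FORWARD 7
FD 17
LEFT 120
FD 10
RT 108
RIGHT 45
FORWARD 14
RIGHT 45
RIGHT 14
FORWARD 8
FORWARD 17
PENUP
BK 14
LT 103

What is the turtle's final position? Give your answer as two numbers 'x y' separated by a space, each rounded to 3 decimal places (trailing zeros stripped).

Answer: -23.357 11.958

Derivation:
Executing turtle program step by step:
Start: pos=(7,2), heading=180, pen down
FD 7: (7,2) -> (0,2) [heading=180, draw]
FD 17: (0,2) -> (-17,2) [heading=180, draw]
LT 120: heading 180 -> 300
FD 10: (-17,2) -> (-12,-6.66) [heading=300, draw]
RT 108: heading 300 -> 192
RT 45: heading 192 -> 147
FD 14: (-12,-6.66) -> (-23.741,0.965) [heading=147, draw]
RT 45: heading 147 -> 102
RT 14: heading 102 -> 88
FD 8: (-23.741,0.965) -> (-23.462,8.96) [heading=88, draw]
FD 17: (-23.462,8.96) -> (-22.869,25.949) [heading=88, draw]
PU: pen up
BK 14: (-22.869,25.949) -> (-23.357,11.958) [heading=88, move]
LT 103: heading 88 -> 191
Final: pos=(-23.357,11.958), heading=191, 6 segment(s) drawn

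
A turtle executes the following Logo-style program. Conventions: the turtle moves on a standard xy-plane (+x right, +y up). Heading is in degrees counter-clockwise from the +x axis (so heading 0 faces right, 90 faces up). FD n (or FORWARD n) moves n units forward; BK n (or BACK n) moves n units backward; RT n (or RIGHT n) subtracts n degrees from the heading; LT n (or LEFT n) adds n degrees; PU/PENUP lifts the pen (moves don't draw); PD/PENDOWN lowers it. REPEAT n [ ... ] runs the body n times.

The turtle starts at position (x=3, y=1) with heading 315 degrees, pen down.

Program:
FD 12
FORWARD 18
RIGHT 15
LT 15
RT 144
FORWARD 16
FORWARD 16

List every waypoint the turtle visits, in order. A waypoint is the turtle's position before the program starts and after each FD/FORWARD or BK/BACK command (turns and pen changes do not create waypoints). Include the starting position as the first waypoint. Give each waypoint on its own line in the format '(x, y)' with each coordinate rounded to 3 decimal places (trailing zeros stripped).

Answer: (3, 1)
(11.485, -7.485)
(24.213, -20.213)
(8.41, -17.71)
(-7.393, -15.207)

Derivation:
Executing turtle program step by step:
Start: pos=(3,1), heading=315, pen down
FD 12: (3,1) -> (11.485,-7.485) [heading=315, draw]
FD 18: (11.485,-7.485) -> (24.213,-20.213) [heading=315, draw]
RT 15: heading 315 -> 300
LT 15: heading 300 -> 315
RT 144: heading 315 -> 171
FD 16: (24.213,-20.213) -> (8.41,-17.71) [heading=171, draw]
FD 16: (8.41,-17.71) -> (-7.393,-15.207) [heading=171, draw]
Final: pos=(-7.393,-15.207), heading=171, 4 segment(s) drawn
Waypoints (5 total):
(3, 1)
(11.485, -7.485)
(24.213, -20.213)
(8.41, -17.71)
(-7.393, -15.207)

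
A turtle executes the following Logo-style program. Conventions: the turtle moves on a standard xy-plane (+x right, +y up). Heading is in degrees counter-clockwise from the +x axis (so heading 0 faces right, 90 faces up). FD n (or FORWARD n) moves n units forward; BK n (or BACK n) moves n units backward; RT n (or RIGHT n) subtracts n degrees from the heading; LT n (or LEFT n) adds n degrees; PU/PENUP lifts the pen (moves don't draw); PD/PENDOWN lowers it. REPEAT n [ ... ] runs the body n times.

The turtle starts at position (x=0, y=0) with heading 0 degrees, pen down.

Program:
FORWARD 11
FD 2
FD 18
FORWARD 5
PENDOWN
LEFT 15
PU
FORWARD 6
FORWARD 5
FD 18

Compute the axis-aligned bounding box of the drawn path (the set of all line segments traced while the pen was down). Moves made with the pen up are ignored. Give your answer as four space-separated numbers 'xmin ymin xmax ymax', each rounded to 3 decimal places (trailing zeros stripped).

Executing turtle program step by step:
Start: pos=(0,0), heading=0, pen down
FD 11: (0,0) -> (11,0) [heading=0, draw]
FD 2: (11,0) -> (13,0) [heading=0, draw]
FD 18: (13,0) -> (31,0) [heading=0, draw]
FD 5: (31,0) -> (36,0) [heading=0, draw]
PD: pen down
LT 15: heading 0 -> 15
PU: pen up
FD 6: (36,0) -> (41.796,1.553) [heading=15, move]
FD 5: (41.796,1.553) -> (46.625,2.847) [heading=15, move]
FD 18: (46.625,2.847) -> (64.012,7.506) [heading=15, move]
Final: pos=(64.012,7.506), heading=15, 4 segment(s) drawn

Segment endpoints: x in {0, 11, 13, 31, 36}, y in {0}
xmin=0, ymin=0, xmax=36, ymax=0

Answer: 0 0 36 0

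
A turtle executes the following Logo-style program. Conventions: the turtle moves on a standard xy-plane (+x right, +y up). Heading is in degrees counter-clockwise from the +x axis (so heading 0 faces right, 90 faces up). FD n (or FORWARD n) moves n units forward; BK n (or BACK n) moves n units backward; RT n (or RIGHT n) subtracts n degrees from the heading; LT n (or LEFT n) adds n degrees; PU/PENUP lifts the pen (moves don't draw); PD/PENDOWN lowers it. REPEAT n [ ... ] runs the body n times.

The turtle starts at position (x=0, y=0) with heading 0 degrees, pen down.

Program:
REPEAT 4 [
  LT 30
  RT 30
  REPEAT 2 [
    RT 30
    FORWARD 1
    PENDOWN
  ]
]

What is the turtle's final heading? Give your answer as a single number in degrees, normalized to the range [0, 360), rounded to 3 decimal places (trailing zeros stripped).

Executing turtle program step by step:
Start: pos=(0,0), heading=0, pen down
REPEAT 4 [
  -- iteration 1/4 --
  LT 30: heading 0 -> 30
  RT 30: heading 30 -> 0
  REPEAT 2 [
    -- iteration 1/2 --
    RT 30: heading 0 -> 330
    FD 1: (0,0) -> (0.866,-0.5) [heading=330, draw]
    PD: pen down
    -- iteration 2/2 --
    RT 30: heading 330 -> 300
    FD 1: (0.866,-0.5) -> (1.366,-1.366) [heading=300, draw]
    PD: pen down
  ]
  -- iteration 2/4 --
  LT 30: heading 300 -> 330
  RT 30: heading 330 -> 300
  REPEAT 2 [
    -- iteration 1/2 --
    RT 30: heading 300 -> 270
    FD 1: (1.366,-1.366) -> (1.366,-2.366) [heading=270, draw]
    PD: pen down
    -- iteration 2/2 --
    RT 30: heading 270 -> 240
    FD 1: (1.366,-2.366) -> (0.866,-3.232) [heading=240, draw]
    PD: pen down
  ]
  -- iteration 3/4 --
  LT 30: heading 240 -> 270
  RT 30: heading 270 -> 240
  REPEAT 2 [
    -- iteration 1/2 --
    RT 30: heading 240 -> 210
    FD 1: (0.866,-3.232) -> (0,-3.732) [heading=210, draw]
    PD: pen down
    -- iteration 2/2 --
    RT 30: heading 210 -> 180
    FD 1: (0,-3.732) -> (-1,-3.732) [heading=180, draw]
    PD: pen down
  ]
  -- iteration 4/4 --
  LT 30: heading 180 -> 210
  RT 30: heading 210 -> 180
  REPEAT 2 [
    -- iteration 1/2 --
    RT 30: heading 180 -> 150
    FD 1: (-1,-3.732) -> (-1.866,-3.232) [heading=150, draw]
    PD: pen down
    -- iteration 2/2 --
    RT 30: heading 150 -> 120
    FD 1: (-1.866,-3.232) -> (-2.366,-2.366) [heading=120, draw]
    PD: pen down
  ]
]
Final: pos=(-2.366,-2.366), heading=120, 8 segment(s) drawn

Answer: 120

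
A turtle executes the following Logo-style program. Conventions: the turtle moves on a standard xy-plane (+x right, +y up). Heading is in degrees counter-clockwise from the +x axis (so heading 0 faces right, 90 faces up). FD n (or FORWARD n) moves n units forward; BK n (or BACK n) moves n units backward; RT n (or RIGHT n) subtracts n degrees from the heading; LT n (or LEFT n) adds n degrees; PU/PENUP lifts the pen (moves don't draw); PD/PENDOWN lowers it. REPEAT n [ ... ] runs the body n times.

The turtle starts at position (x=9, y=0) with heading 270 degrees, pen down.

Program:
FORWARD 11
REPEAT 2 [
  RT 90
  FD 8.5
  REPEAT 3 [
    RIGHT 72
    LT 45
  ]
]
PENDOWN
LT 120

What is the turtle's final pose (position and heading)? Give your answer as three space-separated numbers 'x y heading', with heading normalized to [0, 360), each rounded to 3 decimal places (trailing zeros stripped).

Answer: 8.895 -9.67 48

Derivation:
Executing turtle program step by step:
Start: pos=(9,0), heading=270, pen down
FD 11: (9,0) -> (9,-11) [heading=270, draw]
REPEAT 2 [
  -- iteration 1/2 --
  RT 90: heading 270 -> 180
  FD 8.5: (9,-11) -> (0.5,-11) [heading=180, draw]
  REPEAT 3 [
    -- iteration 1/3 --
    RT 72: heading 180 -> 108
    LT 45: heading 108 -> 153
    -- iteration 2/3 --
    RT 72: heading 153 -> 81
    LT 45: heading 81 -> 126
    -- iteration 3/3 --
    RT 72: heading 126 -> 54
    LT 45: heading 54 -> 99
  ]
  -- iteration 2/2 --
  RT 90: heading 99 -> 9
  FD 8.5: (0.5,-11) -> (8.895,-9.67) [heading=9, draw]
  REPEAT 3 [
    -- iteration 1/3 --
    RT 72: heading 9 -> 297
    LT 45: heading 297 -> 342
    -- iteration 2/3 --
    RT 72: heading 342 -> 270
    LT 45: heading 270 -> 315
    -- iteration 3/3 --
    RT 72: heading 315 -> 243
    LT 45: heading 243 -> 288
  ]
]
PD: pen down
LT 120: heading 288 -> 48
Final: pos=(8.895,-9.67), heading=48, 3 segment(s) drawn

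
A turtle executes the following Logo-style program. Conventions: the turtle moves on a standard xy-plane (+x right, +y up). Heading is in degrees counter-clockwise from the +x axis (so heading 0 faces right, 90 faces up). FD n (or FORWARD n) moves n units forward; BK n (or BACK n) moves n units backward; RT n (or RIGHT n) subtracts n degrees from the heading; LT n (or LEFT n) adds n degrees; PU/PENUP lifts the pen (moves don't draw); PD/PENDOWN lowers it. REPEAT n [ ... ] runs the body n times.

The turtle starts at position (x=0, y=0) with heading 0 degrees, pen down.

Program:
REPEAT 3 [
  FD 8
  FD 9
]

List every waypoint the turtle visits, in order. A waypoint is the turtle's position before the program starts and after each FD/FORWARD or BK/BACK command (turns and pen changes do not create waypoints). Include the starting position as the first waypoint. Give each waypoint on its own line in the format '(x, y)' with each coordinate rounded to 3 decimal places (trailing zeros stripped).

Answer: (0, 0)
(8, 0)
(17, 0)
(25, 0)
(34, 0)
(42, 0)
(51, 0)

Derivation:
Executing turtle program step by step:
Start: pos=(0,0), heading=0, pen down
REPEAT 3 [
  -- iteration 1/3 --
  FD 8: (0,0) -> (8,0) [heading=0, draw]
  FD 9: (8,0) -> (17,0) [heading=0, draw]
  -- iteration 2/3 --
  FD 8: (17,0) -> (25,0) [heading=0, draw]
  FD 9: (25,0) -> (34,0) [heading=0, draw]
  -- iteration 3/3 --
  FD 8: (34,0) -> (42,0) [heading=0, draw]
  FD 9: (42,0) -> (51,0) [heading=0, draw]
]
Final: pos=(51,0), heading=0, 6 segment(s) drawn
Waypoints (7 total):
(0, 0)
(8, 0)
(17, 0)
(25, 0)
(34, 0)
(42, 0)
(51, 0)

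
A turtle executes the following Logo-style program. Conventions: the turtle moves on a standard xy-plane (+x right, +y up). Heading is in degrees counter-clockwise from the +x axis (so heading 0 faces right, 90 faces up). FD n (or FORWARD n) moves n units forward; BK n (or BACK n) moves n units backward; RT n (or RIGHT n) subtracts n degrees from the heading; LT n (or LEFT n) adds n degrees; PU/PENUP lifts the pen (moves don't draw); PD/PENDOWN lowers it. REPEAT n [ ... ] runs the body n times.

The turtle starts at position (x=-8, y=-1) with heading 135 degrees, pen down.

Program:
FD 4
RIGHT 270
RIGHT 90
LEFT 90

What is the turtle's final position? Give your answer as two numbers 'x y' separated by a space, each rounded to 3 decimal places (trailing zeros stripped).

Executing turtle program step by step:
Start: pos=(-8,-1), heading=135, pen down
FD 4: (-8,-1) -> (-10.828,1.828) [heading=135, draw]
RT 270: heading 135 -> 225
RT 90: heading 225 -> 135
LT 90: heading 135 -> 225
Final: pos=(-10.828,1.828), heading=225, 1 segment(s) drawn

Answer: -10.828 1.828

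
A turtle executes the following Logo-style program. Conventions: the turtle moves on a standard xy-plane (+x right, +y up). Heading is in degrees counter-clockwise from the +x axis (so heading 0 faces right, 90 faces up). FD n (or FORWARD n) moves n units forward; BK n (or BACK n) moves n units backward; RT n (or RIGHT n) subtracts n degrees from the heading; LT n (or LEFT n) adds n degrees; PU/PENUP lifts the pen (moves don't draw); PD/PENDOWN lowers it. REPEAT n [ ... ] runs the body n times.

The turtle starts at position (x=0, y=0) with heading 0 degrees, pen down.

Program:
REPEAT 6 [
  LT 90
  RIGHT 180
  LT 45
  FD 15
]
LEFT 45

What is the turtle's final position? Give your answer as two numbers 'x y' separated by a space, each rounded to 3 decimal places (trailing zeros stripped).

Executing turtle program step by step:
Start: pos=(0,0), heading=0, pen down
REPEAT 6 [
  -- iteration 1/6 --
  LT 90: heading 0 -> 90
  RT 180: heading 90 -> 270
  LT 45: heading 270 -> 315
  FD 15: (0,0) -> (10.607,-10.607) [heading=315, draw]
  -- iteration 2/6 --
  LT 90: heading 315 -> 45
  RT 180: heading 45 -> 225
  LT 45: heading 225 -> 270
  FD 15: (10.607,-10.607) -> (10.607,-25.607) [heading=270, draw]
  -- iteration 3/6 --
  LT 90: heading 270 -> 0
  RT 180: heading 0 -> 180
  LT 45: heading 180 -> 225
  FD 15: (10.607,-25.607) -> (0,-36.213) [heading=225, draw]
  -- iteration 4/6 --
  LT 90: heading 225 -> 315
  RT 180: heading 315 -> 135
  LT 45: heading 135 -> 180
  FD 15: (0,-36.213) -> (-15,-36.213) [heading=180, draw]
  -- iteration 5/6 --
  LT 90: heading 180 -> 270
  RT 180: heading 270 -> 90
  LT 45: heading 90 -> 135
  FD 15: (-15,-36.213) -> (-25.607,-25.607) [heading=135, draw]
  -- iteration 6/6 --
  LT 90: heading 135 -> 225
  RT 180: heading 225 -> 45
  LT 45: heading 45 -> 90
  FD 15: (-25.607,-25.607) -> (-25.607,-10.607) [heading=90, draw]
]
LT 45: heading 90 -> 135
Final: pos=(-25.607,-10.607), heading=135, 6 segment(s) drawn

Answer: -25.607 -10.607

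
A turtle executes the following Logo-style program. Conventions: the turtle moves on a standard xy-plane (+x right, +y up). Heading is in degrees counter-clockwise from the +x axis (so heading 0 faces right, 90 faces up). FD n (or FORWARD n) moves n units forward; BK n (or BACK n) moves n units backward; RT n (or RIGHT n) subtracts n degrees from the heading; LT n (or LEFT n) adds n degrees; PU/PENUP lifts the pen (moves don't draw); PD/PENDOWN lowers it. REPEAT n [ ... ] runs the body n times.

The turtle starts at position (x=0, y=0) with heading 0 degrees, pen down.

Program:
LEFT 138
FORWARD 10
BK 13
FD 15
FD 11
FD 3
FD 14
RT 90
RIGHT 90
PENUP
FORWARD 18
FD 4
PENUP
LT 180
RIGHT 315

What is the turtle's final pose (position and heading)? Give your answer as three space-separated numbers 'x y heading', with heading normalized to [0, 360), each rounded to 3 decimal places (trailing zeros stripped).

Executing turtle program step by step:
Start: pos=(0,0), heading=0, pen down
LT 138: heading 0 -> 138
FD 10: (0,0) -> (-7.431,6.691) [heading=138, draw]
BK 13: (-7.431,6.691) -> (2.229,-2.007) [heading=138, draw]
FD 15: (2.229,-2.007) -> (-8.918,8.03) [heading=138, draw]
FD 11: (-8.918,8.03) -> (-17.092,15.39) [heading=138, draw]
FD 3: (-17.092,15.39) -> (-19.322,17.397) [heading=138, draw]
FD 14: (-19.322,17.397) -> (-29.726,26.765) [heading=138, draw]
RT 90: heading 138 -> 48
RT 90: heading 48 -> 318
PU: pen up
FD 18: (-29.726,26.765) -> (-16.349,14.721) [heading=318, move]
FD 4: (-16.349,14.721) -> (-13.377,12.044) [heading=318, move]
PU: pen up
LT 180: heading 318 -> 138
RT 315: heading 138 -> 183
Final: pos=(-13.377,12.044), heading=183, 6 segment(s) drawn

Answer: -13.377 12.044 183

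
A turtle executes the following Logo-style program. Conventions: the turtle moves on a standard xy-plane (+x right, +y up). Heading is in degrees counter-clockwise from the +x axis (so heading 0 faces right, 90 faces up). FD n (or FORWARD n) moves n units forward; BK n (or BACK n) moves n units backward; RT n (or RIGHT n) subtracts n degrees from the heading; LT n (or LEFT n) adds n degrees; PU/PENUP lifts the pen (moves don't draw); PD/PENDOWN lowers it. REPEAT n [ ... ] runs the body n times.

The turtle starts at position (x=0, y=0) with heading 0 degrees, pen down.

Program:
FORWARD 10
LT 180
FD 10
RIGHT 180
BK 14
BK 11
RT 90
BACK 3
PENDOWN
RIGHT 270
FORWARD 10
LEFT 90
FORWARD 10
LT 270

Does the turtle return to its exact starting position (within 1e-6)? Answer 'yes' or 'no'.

Answer: no

Derivation:
Executing turtle program step by step:
Start: pos=(0,0), heading=0, pen down
FD 10: (0,0) -> (10,0) [heading=0, draw]
LT 180: heading 0 -> 180
FD 10: (10,0) -> (0,0) [heading=180, draw]
RT 180: heading 180 -> 0
BK 14: (0,0) -> (-14,0) [heading=0, draw]
BK 11: (-14,0) -> (-25,0) [heading=0, draw]
RT 90: heading 0 -> 270
BK 3: (-25,0) -> (-25,3) [heading=270, draw]
PD: pen down
RT 270: heading 270 -> 0
FD 10: (-25,3) -> (-15,3) [heading=0, draw]
LT 90: heading 0 -> 90
FD 10: (-15,3) -> (-15,13) [heading=90, draw]
LT 270: heading 90 -> 0
Final: pos=(-15,13), heading=0, 7 segment(s) drawn

Start position: (0, 0)
Final position: (-15, 13)
Distance = 19.849; >= 1e-6 -> NOT closed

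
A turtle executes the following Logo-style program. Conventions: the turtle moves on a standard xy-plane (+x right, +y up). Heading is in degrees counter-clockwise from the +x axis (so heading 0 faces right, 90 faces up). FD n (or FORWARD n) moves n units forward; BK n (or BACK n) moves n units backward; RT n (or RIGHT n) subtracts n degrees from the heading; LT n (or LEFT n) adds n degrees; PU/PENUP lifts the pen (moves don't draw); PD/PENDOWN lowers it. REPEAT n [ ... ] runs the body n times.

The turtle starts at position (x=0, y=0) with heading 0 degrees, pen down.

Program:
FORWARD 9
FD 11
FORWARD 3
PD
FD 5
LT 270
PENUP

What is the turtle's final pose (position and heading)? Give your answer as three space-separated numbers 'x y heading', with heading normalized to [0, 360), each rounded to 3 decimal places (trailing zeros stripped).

Executing turtle program step by step:
Start: pos=(0,0), heading=0, pen down
FD 9: (0,0) -> (9,0) [heading=0, draw]
FD 11: (9,0) -> (20,0) [heading=0, draw]
FD 3: (20,0) -> (23,0) [heading=0, draw]
PD: pen down
FD 5: (23,0) -> (28,0) [heading=0, draw]
LT 270: heading 0 -> 270
PU: pen up
Final: pos=(28,0), heading=270, 4 segment(s) drawn

Answer: 28 0 270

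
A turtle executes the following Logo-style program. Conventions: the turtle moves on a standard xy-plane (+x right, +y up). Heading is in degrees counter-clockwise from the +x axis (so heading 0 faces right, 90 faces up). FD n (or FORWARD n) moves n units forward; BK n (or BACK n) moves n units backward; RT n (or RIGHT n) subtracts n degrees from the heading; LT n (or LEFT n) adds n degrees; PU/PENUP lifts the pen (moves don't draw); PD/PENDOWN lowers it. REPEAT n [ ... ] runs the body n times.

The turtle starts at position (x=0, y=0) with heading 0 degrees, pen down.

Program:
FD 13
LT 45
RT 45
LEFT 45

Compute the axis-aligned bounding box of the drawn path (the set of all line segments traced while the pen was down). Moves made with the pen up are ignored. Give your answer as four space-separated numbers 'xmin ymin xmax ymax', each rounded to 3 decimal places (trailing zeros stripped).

Answer: 0 0 13 0

Derivation:
Executing turtle program step by step:
Start: pos=(0,0), heading=0, pen down
FD 13: (0,0) -> (13,0) [heading=0, draw]
LT 45: heading 0 -> 45
RT 45: heading 45 -> 0
LT 45: heading 0 -> 45
Final: pos=(13,0), heading=45, 1 segment(s) drawn

Segment endpoints: x in {0, 13}, y in {0}
xmin=0, ymin=0, xmax=13, ymax=0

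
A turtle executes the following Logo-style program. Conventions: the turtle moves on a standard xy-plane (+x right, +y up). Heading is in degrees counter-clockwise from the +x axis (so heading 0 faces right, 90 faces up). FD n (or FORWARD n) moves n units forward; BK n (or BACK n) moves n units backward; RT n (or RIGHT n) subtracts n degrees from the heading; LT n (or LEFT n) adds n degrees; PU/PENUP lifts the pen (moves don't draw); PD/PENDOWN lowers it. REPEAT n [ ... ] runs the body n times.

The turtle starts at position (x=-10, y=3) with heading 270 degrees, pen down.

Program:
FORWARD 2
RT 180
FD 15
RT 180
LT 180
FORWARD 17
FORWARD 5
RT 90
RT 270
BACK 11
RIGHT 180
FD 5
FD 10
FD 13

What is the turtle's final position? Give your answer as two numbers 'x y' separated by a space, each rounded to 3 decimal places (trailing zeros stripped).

Executing turtle program step by step:
Start: pos=(-10,3), heading=270, pen down
FD 2: (-10,3) -> (-10,1) [heading=270, draw]
RT 180: heading 270 -> 90
FD 15: (-10,1) -> (-10,16) [heading=90, draw]
RT 180: heading 90 -> 270
LT 180: heading 270 -> 90
FD 17: (-10,16) -> (-10,33) [heading=90, draw]
FD 5: (-10,33) -> (-10,38) [heading=90, draw]
RT 90: heading 90 -> 0
RT 270: heading 0 -> 90
BK 11: (-10,38) -> (-10,27) [heading=90, draw]
RT 180: heading 90 -> 270
FD 5: (-10,27) -> (-10,22) [heading=270, draw]
FD 10: (-10,22) -> (-10,12) [heading=270, draw]
FD 13: (-10,12) -> (-10,-1) [heading=270, draw]
Final: pos=(-10,-1), heading=270, 8 segment(s) drawn

Answer: -10 -1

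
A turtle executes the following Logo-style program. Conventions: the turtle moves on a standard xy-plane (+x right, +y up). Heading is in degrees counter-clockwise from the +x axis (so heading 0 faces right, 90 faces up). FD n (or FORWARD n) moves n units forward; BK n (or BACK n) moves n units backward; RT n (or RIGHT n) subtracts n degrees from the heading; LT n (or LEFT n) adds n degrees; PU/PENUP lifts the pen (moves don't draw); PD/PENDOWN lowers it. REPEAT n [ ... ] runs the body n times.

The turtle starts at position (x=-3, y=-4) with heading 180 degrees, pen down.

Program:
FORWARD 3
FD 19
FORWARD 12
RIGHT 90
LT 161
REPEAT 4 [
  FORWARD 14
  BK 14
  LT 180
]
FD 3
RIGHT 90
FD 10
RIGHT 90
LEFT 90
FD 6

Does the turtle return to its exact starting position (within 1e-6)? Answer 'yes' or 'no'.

Answer: no

Derivation:
Executing turtle program step by step:
Start: pos=(-3,-4), heading=180, pen down
FD 3: (-3,-4) -> (-6,-4) [heading=180, draw]
FD 19: (-6,-4) -> (-25,-4) [heading=180, draw]
FD 12: (-25,-4) -> (-37,-4) [heading=180, draw]
RT 90: heading 180 -> 90
LT 161: heading 90 -> 251
REPEAT 4 [
  -- iteration 1/4 --
  FD 14: (-37,-4) -> (-41.558,-17.237) [heading=251, draw]
  BK 14: (-41.558,-17.237) -> (-37,-4) [heading=251, draw]
  LT 180: heading 251 -> 71
  -- iteration 2/4 --
  FD 14: (-37,-4) -> (-32.442,9.237) [heading=71, draw]
  BK 14: (-32.442,9.237) -> (-37,-4) [heading=71, draw]
  LT 180: heading 71 -> 251
  -- iteration 3/4 --
  FD 14: (-37,-4) -> (-41.558,-17.237) [heading=251, draw]
  BK 14: (-41.558,-17.237) -> (-37,-4) [heading=251, draw]
  LT 180: heading 251 -> 71
  -- iteration 4/4 --
  FD 14: (-37,-4) -> (-32.442,9.237) [heading=71, draw]
  BK 14: (-32.442,9.237) -> (-37,-4) [heading=71, draw]
  LT 180: heading 71 -> 251
]
FD 3: (-37,-4) -> (-37.977,-6.837) [heading=251, draw]
RT 90: heading 251 -> 161
FD 10: (-37.977,-6.837) -> (-47.432,-3.581) [heading=161, draw]
RT 90: heading 161 -> 71
LT 90: heading 71 -> 161
FD 6: (-47.432,-3.581) -> (-53.105,-1.627) [heading=161, draw]
Final: pos=(-53.105,-1.627), heading=161, 14 segment(s) drawn

Start position: (-3, -4)
Final position: (-53.105, -1.627)
Distance = 50.161; >= 1e-6 -> NOT closed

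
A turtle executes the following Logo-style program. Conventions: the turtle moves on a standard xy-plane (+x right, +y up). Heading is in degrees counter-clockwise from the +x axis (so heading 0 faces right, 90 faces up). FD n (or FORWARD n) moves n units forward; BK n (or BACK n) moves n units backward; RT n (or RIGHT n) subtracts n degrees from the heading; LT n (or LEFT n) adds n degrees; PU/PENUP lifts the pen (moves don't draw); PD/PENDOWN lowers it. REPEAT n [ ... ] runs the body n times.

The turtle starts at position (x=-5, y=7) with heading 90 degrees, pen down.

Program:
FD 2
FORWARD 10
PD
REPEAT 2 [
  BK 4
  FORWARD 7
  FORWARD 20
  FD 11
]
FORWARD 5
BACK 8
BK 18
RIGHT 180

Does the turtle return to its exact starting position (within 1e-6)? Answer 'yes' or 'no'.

Answer: no

Derivation:
Executing turtle program step by step:
Start: pos=(-5,7), heading=90, pen down
FD 2: (-5,7) -> (-5,9) [heading=90, draw]
FD 10: (-5,9) -> (-5,19) [heading=90, draw]
PD: pen down
REPEAT 2 [
  -- iteration 1/2 --
  BK 4: (-5,19) -> (-5,15) [heading=90, draw]
  FD 7: (-5,15) -> (-5,22) [heading=90, draw]
  FD 20: (-5,22) -> (-5,42) [heading=90, draw]
  FD 11: (-5,42) -> (-5,53) [heading=90, draw]
  -- iteration 2/2 --
  BK 4: (-5,53) -> (-5,49) [heading=90, draw]
  FD 7: (-5,49) -> (-5,56) [heading=90, draw]
  FD 20: (-5,56) -> (-5,76) [heading=90, draw]
  FD 11: (-5,76) -> (-5,87) [heading=90, draw]
]
FD 5: (-5,87) -> (-5,92) [heading=90, draw]
BK 8: (-5,92) -> (-5,84) [heading=90, draw]
BK 18: (-5,84) -> (-5,66) [heading=90, draw]
RT 180: heading 90 -> 270
Final: pos=(-5,66), heading=270, 13 segment(s) drawn

Start position: (-5, 7)
Final position: (-5, 66)
Distance = 59; >= 1e-6 -> NOT closed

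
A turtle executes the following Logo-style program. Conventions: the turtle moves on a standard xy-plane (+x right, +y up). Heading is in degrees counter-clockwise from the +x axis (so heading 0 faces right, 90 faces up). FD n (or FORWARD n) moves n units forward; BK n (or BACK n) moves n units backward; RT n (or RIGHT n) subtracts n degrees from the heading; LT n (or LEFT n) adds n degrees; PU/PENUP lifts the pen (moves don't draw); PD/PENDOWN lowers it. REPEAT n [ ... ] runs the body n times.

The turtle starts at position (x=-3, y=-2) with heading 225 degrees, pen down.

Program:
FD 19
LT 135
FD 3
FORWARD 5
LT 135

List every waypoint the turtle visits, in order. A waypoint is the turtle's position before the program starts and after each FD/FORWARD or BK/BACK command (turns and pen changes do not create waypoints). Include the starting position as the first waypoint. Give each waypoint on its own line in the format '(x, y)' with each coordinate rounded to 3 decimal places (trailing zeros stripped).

Answer: (-3, -2)
(-16.435, -15.435)
(-13.435, -15.435)
(-8.435, -15.435)

Derivation:
Executing turtle program step by step:
Start: pos=(-3,-2), heading=225, pen down
FD 19: (-3,-2) -> (-16.435,-15.435) [heading=225, draw]
LT 135: heading 225 -> 0
FD 3: (-16.435,-15.435) -> (-13.435,-15.435) [heading=0, draw]
FD 5: (-13.435,-15.435) -> (-8.435,-15.435) [heading=0, draw]
LT 135: heading 0 -> 135
Final: pos=(-8.435,-15.435), heading=135, 3 segment(s) drawn
Waypoints (4 total):
(-3, -2)
(-16.435, -15.435)
(-13.435, -15.435)
(-8.435, -15.435)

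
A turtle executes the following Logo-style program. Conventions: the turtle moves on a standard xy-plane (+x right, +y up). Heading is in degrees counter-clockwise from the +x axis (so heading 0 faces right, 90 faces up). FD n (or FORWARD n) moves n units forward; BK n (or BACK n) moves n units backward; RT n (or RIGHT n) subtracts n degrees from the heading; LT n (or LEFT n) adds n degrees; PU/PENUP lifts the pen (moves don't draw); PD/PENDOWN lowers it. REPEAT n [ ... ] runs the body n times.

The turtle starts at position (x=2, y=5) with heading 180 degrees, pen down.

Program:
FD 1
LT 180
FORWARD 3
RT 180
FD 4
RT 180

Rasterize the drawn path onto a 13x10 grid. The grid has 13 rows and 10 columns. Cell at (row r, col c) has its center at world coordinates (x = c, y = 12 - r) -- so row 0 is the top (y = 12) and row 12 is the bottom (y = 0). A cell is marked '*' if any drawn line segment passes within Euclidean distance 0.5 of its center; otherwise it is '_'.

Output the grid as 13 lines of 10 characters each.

Answer: __________
__________
__________
__________
__________
__________
__________
*****_____
__________
__________
__________
__________
__________

Derivation:
Segment 0: (2,5) -> (1,5)
Segment 1: (1,5) -> (4,5)
Segment 2: (4,5) -> (0,5)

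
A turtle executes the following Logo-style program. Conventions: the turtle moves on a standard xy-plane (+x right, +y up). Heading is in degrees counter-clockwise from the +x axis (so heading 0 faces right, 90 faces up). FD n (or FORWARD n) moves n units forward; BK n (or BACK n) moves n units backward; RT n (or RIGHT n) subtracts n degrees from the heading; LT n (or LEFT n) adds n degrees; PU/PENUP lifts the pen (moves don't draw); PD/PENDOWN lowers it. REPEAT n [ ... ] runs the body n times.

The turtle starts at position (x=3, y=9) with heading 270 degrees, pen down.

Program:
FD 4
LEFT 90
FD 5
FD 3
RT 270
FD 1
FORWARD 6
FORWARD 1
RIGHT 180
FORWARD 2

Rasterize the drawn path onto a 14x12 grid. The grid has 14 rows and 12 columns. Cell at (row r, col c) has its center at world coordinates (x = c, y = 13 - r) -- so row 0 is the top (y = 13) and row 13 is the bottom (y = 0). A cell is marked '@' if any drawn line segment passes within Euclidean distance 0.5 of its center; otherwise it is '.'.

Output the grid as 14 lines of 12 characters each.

Segment 0: (3,9) -> (3,5)
Segment 1: (3,5) -> (8,5)
Segment 2: (8,5) -> (11,5)
Segment 3: (11,5) -> (11,6)
Segment 4: (11,6) -> (11,12)
Segment 5: (11,12) -> (11,13)
Segment 6: (11,13) -> (11,11)

Answer: ...........@
...........@
...........@
...........@
...@.......@
...@.......@
...@.......@
...@.......@
...@@@@@@@@@
............
............
............
............
............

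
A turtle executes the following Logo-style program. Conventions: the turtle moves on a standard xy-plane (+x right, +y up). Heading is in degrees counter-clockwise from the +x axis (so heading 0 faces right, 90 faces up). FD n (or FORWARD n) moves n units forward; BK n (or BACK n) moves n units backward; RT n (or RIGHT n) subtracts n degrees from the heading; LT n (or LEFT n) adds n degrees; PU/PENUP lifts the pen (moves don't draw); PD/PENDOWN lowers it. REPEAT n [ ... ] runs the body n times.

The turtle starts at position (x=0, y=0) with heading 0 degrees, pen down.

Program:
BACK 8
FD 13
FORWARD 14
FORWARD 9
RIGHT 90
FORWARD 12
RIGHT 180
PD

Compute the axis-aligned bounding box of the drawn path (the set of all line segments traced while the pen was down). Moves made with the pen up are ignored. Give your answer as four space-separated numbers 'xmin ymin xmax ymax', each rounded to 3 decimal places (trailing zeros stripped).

Executing turtle program step by step:
Start: pos=(0,0), heading=0, pen down
BK 8: (0,0) -> (-8,0) [heading=0, draw]
FD 13: (-8,0) -> (5,0) [heading=0, draw]
FD 14: (5,0) -> (19,0) [heading=0, draw]
FD 9: (19,0) -> (28,0) [heading=0, draw]
RT 90: heading 0 -> 270
FD 12: (28,0) -> (28,-12) [heading=270, draw]
RT 180: heading 270 -> 90
PD: pen down
Final: pos=(28,-12), heading=90, 5 segment(s) drawn

Segment endpoints: x in {-8, 0, 5, 19, 28}, y in {-12, 0}
xmin=-8, ymin=-12, xmax=28, ymax=0

Answer: -8 -12 28 0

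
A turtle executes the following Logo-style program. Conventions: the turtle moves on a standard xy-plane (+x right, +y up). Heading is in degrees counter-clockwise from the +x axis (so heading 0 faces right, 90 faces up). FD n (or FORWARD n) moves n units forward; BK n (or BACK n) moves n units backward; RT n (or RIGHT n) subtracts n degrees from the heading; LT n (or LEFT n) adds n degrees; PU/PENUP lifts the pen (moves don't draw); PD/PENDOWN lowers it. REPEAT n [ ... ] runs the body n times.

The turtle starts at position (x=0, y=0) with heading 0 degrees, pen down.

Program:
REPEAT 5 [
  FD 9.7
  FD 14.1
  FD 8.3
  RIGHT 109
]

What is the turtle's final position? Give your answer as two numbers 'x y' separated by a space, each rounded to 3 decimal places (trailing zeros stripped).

Answer: 31.041 -24.252

Derivation:
Executing turtle program step by step:
Start: pos=(0,0), heading=0, pen down
REPEAT 5 [
  -- iteration 1/5 --
  FD 9.7: (0,0) -> (9.7,0) [heading=0, draw]
  FD 14.1: (9.7,0) -> (23.8,0) [heading=0, draw]
  FD 8.3: (23.8,0) -> (32.1,0) [heading=0, draw]
  RT 109: heading 0 -> 251
  -- iteration 2/5 --
  FD 9.7: (32.1,0) -> (28.942,-9.172) [heading=251, draw]
  FD 14.1: (28.942,-9.172) -> (24.351,-22.503) [heading=251, draw]
  FD 8.3: (24.351,-22.503) -> (21.649,-30.351) [heading=251, draw]
  RT 109: heading 251 -> 142
  -- iteration 3/5 --
  FD 9.7: (21.649,-30.351) -> (14.006,-24.379) [heading=142, draw]
  FD 14.1: (14.006,-24.379) -> (2.895,-15.698) [heading=142, draw]
  FD 8.3: (2.895,-15.698) -> (-3.646,-10.588) [heading=142, draw]
  RT 109: heading 142 -> 33
  -- iteration 4/5 --
  FD 9.7: (-3.646,-10.588) -> (4.489,-5.305) [heading=33, draw]
  FD 14.1: (4.489,-5.305) -> (16.314,2.374) [heading=33, draw]
  FD 8.3: (16.314,2.374) -> (23.275,6.895) [heading=33, draw]
  RT 109: heading 33 -> 284
  -- iteration 5/5 --
  FD 9.7: (23.275,6.895) -> (25.622,-2.517) [heading=284, draw]
  FD 14.1: (25.622,-2.517) -> (29.033,-16.199) [heading=284, draw]
  FD 8.3: (29.033,-16.199) -> (31.041,-24.252) [heading=284, draw]
  RT 109: heading 284 -> 175
]
Final: pos=(31.041,-24.252), heading=175, 15 segment(s) drawn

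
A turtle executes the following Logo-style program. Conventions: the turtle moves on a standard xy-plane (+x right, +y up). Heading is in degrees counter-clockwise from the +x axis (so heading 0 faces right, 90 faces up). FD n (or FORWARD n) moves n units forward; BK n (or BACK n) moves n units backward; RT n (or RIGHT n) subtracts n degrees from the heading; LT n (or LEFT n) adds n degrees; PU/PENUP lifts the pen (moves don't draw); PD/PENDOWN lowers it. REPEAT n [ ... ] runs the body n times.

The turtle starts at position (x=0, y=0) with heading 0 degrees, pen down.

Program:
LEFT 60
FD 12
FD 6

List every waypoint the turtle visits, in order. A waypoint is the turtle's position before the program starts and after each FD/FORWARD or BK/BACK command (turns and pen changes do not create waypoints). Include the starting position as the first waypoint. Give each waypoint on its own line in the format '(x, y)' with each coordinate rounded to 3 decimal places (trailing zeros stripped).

Answer: (0, 0)
(6, 10.392)
(9, 15.588)

Derivation:
Executing turtle program step by step:
Start: pos=(0,0), heading=0, pen down
LT 60: heading 0 -> 60
FD 12: (0,0) -> (6,10.392) [heading=60, draw]
FD 6: (6,10.392) -> (9,15.588) [heading=60, draw]
Final: pos=(9,15.588), heading=60, 2 segment(s) drawn
Waypoints (3 total):
(0, 0)
(6, 10.392)
(9, 15.588)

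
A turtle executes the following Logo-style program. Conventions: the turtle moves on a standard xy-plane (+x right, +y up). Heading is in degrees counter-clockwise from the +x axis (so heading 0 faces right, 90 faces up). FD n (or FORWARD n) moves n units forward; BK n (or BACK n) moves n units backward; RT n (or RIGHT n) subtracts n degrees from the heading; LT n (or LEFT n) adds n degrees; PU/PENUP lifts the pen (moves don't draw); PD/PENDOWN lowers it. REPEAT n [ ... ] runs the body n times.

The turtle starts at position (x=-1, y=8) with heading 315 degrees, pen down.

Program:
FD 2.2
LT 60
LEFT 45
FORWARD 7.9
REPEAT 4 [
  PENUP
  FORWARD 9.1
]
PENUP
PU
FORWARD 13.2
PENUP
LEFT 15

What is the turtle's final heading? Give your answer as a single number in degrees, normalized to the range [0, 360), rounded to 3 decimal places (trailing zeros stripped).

Answer: 75

Derivation:
Executing turtle program step by step:
Start: pos=(-1,8), heading=315, pen down
FD 2.2: (-1,8) -> (0.556,6.444) [heading=315, draw]
LT 60: heading 315 -> 15
LT 45: heading 15 -> 60
FD 7.9: (0.556,6.444) -> (4.506,13.286) [heading=60, draw]
REPEAT 4 [
  -- iteration 1/4 --
  PU: pen up
  FD 9.1: (4.506,13.286) -> (9.056,21.167) [heading=60, move]
  -- iteration 2/4 --
  PU: pen up
  FD 9.1: (9.056,21.167) -> (13.606,29.048) [heading=60, move]
  -- iteration 3/4 --
  PU: pen up
  FD 9.1: (13.606,29.048) -> (18.156,36.928) [heading=60, move]
  -- iteration 4/4 --
  PU: pen up
  FD 9.1: (18.156,36.928) -> (22.706,44.809) [heading=60, move]
]
PU: pen up
PU: pen up
FD 13.2: (22.706,44.809) -> (29.306,56.241) [heading=60, move]
PU: pen up
LT 15: heading 60 -> 75
Final: pos=(29.306,56.241), heading=75, 2 segment(s) drawn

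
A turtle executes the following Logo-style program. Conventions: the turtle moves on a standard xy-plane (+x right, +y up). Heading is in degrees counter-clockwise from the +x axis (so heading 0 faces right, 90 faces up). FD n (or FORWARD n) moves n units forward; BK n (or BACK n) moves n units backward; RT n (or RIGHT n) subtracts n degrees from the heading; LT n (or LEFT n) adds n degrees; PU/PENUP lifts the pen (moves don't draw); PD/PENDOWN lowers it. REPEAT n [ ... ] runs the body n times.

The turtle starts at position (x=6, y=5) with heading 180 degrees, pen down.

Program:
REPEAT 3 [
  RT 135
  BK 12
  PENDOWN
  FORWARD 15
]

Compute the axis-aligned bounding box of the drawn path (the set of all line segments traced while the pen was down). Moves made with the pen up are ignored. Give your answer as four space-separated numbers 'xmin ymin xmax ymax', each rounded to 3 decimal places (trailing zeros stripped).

Executing turtle program step by step:
Start: pos=(6,5), heading=180, pen down
REPEAT 3 [
  -- iteration 1/3 --
  RT 135: heading 180 -> 45
  BK 12: (6,5) -> (-2.485,-3.485) [heading=45, draw]
  PD: pen down
  FD 15: (-2.485,-3.485) -> (8.121,7.121) [heading=45, draw]
  -- iteration 2/3 --
  RT 135: heading 45 -> 270
  BK 12: (8.121,7.121) -> (8.121,19.121) [heading=270, draw]
  PD: pen down
  FD 15: (8.121,19.121) -> (8.121,4.121) [heading=270, draw]
  -- iteration 3/3 --
  RT 135: heading 270 -> 135
  BK 12: (8.121,4.121) -> (16.607,-4.364) [heading=135, draw]
  PD: pen down
  FD 15: (16.607,-4.364) -> (6,6.243) [heading=135, draw]
]
Final: pos=(6,6.243), heading=135, 6 segment(s) drawn

Segment endpoints: x in {-2.485, 6, 6, 8.121, 8.121, 16.607}, y in {-4.364, -3.485, 4.121, 5, 6.243, 7.121, 19.121}
xmin=-2.485, ymin=-4.364, xmax=16.607, ymax=19.121

Answer: -2.485 -4.364 16.607 19.121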